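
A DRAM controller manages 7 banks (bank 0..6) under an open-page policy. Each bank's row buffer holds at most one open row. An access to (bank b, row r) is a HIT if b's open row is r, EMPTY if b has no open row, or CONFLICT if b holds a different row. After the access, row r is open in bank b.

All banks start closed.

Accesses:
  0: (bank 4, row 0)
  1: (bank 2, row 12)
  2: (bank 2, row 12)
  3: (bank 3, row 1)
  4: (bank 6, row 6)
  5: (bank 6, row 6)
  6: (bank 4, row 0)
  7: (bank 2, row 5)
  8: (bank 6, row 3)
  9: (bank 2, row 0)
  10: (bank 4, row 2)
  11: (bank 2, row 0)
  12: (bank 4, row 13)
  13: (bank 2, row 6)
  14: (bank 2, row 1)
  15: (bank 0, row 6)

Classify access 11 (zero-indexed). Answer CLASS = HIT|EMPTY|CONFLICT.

CLASS = HIT

step 0: bank4 None->0 [EMPTY]
step 1: bank2 None->12 [EMPTY]
step 2: bank2 12->12 [HIT]
step 3: bank3 None->1 [EMPTY]
step 4: bank6 None->6 [EMPTY]
step 5: bank6 6->6 [HIT]
step 6: bank4 0->0 [HIT]
step 7: bank2 12->5 [CONFLICT]
step 8: bank6 6->3 [CONFLICT]
step 9: bank2 5->0 [CONFLICT]
step 10: bank4 0->2 [CONFLICT]
step 11: bank2 0->0 [HIT]
step 12: bank4 2->13 [CONFLICT]
step 13: bank2 0->6 [CONFLICT]
step 14: bank2 6->1 [CONFLICT]
step 15: bank0 None->6 [EMPTY]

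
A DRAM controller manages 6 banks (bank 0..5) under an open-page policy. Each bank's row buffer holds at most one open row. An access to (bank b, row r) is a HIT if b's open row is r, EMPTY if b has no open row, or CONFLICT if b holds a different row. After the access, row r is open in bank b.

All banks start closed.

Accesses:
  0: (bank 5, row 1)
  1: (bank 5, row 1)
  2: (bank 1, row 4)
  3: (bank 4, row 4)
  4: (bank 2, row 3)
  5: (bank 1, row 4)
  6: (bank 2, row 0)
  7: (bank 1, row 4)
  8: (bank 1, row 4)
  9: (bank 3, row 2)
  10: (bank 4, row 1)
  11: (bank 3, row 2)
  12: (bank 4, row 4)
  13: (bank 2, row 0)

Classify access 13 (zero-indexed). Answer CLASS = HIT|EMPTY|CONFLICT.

step 0: bank5 None->1 [EMPTY]
step 1: bank5 1->1 [HIT]
step 2: bank1 None->4 [EMPTY]
step 3: bank4 None->4 [EMPTY]
step 4: bank2 None->3 [EMPTY]
step 5: bank1 4->4 [HIT]
step 6: bank2 3->0 [CONFLICT]
step 7: bank1 4->4 [HIT]
step 8: bank1 4->4 [HIT]
step 9: bank3 None->2 [EMPTY]
step 10: bank4 4->1 [CONFLICT]
step 11: bank3 2->2 [HIT]
step 12: bank4 1->4 [CONFLICT]
step 13: bank2 0->0 [HIT]

CLASS = HIT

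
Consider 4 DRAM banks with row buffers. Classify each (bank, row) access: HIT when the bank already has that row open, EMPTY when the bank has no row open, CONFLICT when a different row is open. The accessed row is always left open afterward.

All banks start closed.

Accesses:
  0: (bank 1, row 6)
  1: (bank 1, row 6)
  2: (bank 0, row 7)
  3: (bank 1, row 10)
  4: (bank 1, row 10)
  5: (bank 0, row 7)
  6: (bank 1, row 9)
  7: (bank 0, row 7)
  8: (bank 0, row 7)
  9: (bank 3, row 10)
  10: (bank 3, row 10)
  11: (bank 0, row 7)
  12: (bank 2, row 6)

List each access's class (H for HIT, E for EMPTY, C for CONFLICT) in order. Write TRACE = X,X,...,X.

TRACE = E,H,E,C,H,H,C,H,H,E,H,H,E

step 0: bank1 None->6 [EMPTY]
step 1: bank1 6->6 [HIT]
step 2: bank0 None->7 [EMPTY]
step 3: bank1 6->10 [CONFLICT]
step 4: bank1 10->10 [HIT]
step 5: bank0 7->7 [HIT]
step 6: bank1 10->9 [CONFLICT]
step 7: bank0 7->7 [HIT]
step 8: bank0 7->7 [HIT]
step 9: bank3 None->10 [EMPTY]
step 10: bank3 10->10 [HIT]
step 11: bank0 7->7 [HIT]
step 12: bank2 None->6 [EMPTY]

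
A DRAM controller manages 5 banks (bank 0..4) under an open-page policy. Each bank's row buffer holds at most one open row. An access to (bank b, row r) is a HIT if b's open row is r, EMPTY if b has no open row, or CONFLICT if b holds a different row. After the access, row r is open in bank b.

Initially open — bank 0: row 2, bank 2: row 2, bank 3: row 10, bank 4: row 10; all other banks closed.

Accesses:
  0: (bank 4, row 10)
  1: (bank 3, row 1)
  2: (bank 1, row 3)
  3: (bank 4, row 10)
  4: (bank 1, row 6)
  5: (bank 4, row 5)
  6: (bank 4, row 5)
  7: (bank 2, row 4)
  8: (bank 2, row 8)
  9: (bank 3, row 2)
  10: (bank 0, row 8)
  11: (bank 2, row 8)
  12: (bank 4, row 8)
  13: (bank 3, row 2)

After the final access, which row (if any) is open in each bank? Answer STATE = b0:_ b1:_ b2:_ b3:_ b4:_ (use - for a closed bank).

STATE = b0:8 b1:6 b2:8 b3:2 b4:8

#0 (4,10) H  (was 10)
#1 (3,1) C  (was 10)
#2 (1,3) E
#3 (4,10) H  (was 10)
#4 (1,6) C  (was 3)
#5 (4,5) C  (was 10)
#6 (4,5) H  (was 5)
#7 (2,4) C  (was 2)
#8 (2,8) C  (was 4)
#9 (3,2) C  (was 1)
#10 (0,8) C  (was 2)
#11 (2,8) H  (was 8)
#12 (4,8) C  (was 5)
#13 (3,2) H  (was 2)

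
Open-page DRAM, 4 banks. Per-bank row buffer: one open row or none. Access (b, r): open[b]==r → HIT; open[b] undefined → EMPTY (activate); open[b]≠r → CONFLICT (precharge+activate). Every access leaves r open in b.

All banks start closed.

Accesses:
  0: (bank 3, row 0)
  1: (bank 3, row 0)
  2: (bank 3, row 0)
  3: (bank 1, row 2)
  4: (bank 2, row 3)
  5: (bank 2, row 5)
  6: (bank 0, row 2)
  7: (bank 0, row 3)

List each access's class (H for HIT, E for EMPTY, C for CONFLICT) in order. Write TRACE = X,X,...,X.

step 0: bank3 None->0 [EMPTY]
step 1: bank3 0->0 [HIT]
step 2: bank3 0->0 [HIT]
step 3: bank1 None->2 [EMPTY]
step 4: bank2 None->3 [EMPTY]
step 5: bank2 3->5 [CONFLICT]
step 6: bank0 None->2 [EMPTY]
step 7: bank0 2->3 [CONFLICT]

TRACE = E,H,H,E,E,C,E,C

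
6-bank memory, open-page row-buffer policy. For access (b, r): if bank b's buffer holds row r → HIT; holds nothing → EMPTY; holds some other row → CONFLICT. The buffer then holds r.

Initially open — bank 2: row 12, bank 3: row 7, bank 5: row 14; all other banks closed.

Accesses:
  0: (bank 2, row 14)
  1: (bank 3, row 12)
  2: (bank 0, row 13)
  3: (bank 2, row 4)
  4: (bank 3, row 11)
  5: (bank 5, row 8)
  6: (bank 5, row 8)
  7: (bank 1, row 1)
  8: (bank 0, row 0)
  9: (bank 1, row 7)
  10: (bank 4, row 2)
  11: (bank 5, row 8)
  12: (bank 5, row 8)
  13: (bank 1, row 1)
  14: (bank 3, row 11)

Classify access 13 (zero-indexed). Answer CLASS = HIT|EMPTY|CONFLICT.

step 0: bank2 12->14 [CONFLICT]
step 1: bank3 7->12 [CONFLICT]
step 2: bank0 None->13 [EMPTY]
step 3: bank2 14->4 [CONFLICT]
step 4: bank3 12->11 [CONFLICT]
step 5: bank5 14->8 [CONFLICT]
step 6: bank5 8->8 [HIT]
step 7: bank1 None->1 [EMPTY]
step 8: bank0 13->0 [CONFLICT]
step 9: bank1 1->7 [CONFLICT]
step 10: bank4 None->2 [EMPTY]
step 11: bank5 8->8 [HIT]
step 12: bank5 8->8 [HIT]
step 13: bank1 7->1 [CONFLICT]
step 14: bank3 11->11 [HIT]

CLASS = CONFLICT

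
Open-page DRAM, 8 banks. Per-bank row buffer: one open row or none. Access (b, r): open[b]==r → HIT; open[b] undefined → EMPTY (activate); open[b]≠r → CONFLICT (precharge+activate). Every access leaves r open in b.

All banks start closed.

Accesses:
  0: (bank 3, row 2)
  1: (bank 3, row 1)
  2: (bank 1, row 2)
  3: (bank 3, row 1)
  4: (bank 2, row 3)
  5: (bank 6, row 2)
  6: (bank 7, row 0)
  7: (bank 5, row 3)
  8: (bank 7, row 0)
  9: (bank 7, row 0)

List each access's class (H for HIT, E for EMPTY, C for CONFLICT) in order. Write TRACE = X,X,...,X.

0: bank 3 row 2 — prev None → EMPTY
1: bank 3 row 1 — prev 2 → CONFLICT
2: bank 1 row 2 — prev None → EMPTY
3: bank 3 row 1 — prev 1 → HIT
4: bank 2 row 3 — prev None → EMPTY
5: bank 6 row 2 — prev None → EMPTY
6: bank 7 row 0 — prev None → EMPTY
7: bank 5 row 3 — prev None → EMPTY
8: bank 7 row 0 — prev 0 → HIT
9: bank 7 row 0 — prev 0 → HIT

TRACE = E,C,E,H,E,E,E,E,H,H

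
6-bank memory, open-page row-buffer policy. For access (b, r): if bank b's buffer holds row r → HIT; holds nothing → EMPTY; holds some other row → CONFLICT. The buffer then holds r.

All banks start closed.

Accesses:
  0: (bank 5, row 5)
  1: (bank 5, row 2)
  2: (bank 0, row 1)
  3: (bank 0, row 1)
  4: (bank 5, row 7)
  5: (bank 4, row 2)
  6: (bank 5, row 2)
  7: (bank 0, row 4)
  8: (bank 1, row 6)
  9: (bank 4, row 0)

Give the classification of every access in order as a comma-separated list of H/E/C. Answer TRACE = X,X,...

TRACE = E,C,E,H,C,E,C,C,E,C

  [0] b5 r5: no row ⇒ E
  [1] b5 r2: had r5 ⇒ C
  [2] b0 r1: no row ⇒ E
  [3] b0 r1: had r1 ⇒ H
  [4] b5 r7: had r2 ⇒ C
  [5] b4 r2: no row ⇒ E
  [6] b5 r2: had r7 ⇒ C
  [7] b0 r4: had r1 ⇒ C
  [8] b1 r6: no row ⇒ E
  [9] b4 r0: had r2 ⇒ C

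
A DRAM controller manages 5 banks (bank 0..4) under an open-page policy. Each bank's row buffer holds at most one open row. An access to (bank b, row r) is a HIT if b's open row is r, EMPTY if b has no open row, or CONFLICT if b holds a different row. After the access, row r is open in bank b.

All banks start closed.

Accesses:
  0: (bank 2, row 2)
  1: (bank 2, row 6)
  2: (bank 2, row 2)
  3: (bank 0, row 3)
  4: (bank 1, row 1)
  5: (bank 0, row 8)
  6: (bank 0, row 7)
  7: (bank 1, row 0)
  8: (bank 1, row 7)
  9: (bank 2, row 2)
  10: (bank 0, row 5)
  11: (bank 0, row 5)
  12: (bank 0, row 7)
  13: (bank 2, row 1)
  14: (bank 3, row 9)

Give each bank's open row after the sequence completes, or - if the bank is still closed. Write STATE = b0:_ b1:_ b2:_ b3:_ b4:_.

STATE = b0:7 b1:7 b2:1 b3:9 b4:-

#0 (2,2) E
#1 (2,6) C  (was 2)
#2 (2,2) C  (was 6)
#3 (0,3) E
#4 (1,1) E
#5 (0,8) C  (was 3)
#6 (0,7) C  (was 8)
#7 (1,0) C  (was 1)
#8 (1,7) C  (was 0)
#9 (2,2) H  (was 2)
#10 (0,5) C  (was 7)
#11 (0,5) H  (was 5)
#12 (0,7) C  (was 5)
#13 (2,1) C  (was 2)
#14 (3,9) E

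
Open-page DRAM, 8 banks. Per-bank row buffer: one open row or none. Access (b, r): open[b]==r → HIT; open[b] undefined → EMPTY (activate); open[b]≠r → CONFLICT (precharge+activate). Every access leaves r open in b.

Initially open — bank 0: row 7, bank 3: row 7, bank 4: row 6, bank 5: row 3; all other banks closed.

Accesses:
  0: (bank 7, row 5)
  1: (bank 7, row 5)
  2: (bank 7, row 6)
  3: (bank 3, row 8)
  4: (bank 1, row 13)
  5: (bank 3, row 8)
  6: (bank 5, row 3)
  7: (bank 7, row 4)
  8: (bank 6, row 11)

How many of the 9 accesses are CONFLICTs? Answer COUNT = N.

COUNT = 3

  [0] b7 r5: no row ⇒ E
  [1] b7 r5: had r5 ⇒ H
  [2] b7 r6: had r5 ⇒ C
  [3] b3 r8: had r7 ⇒ C
  [4] b1 r13: no row ⇒ E
  [5] b3 r8: had r8 ⇒ H
  [6] b5 r3: had r3 ⇒ H
  [7] b7 r4: had r6 ⇒ C
  [8] b6 r11: no row ⇒ E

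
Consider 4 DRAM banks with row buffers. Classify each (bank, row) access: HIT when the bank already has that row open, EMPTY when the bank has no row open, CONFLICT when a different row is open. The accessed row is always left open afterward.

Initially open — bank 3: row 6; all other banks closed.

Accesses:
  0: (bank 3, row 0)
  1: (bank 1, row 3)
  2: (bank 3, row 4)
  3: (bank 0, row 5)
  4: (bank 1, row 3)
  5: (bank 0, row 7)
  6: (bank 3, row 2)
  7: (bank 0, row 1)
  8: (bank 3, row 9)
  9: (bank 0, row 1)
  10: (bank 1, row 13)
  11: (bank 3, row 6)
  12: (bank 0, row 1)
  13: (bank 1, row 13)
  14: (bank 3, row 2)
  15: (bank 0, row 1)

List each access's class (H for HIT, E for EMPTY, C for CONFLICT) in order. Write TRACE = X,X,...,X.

TRACE = C,E,C,E,H,C,C,C,C,H,C,C,H,H,C,H

step 0: bank3 6->0 [CONFLICT]
step 1: bank1 None->3 [EMPTY]
step 2: bank3 0->4 [CONFLICT]
step 3: bank0 None->5 [EMPTY]
step 4: bank1 3->3 [HIT]
step 5: bank0 5->7 [CONFLICT]
step 6: bank3 4->2 [CONFLICT]
step 7: bank0 7->1 [CONFLICT]
step 8: bank3 2->9 [CONFLICT]
step 9: bank0 1->1 [HIT]
step 10: bank1 3->13 [CONFLICT]
step 11: bank3 9->6 [CONFLICT]
step 12: bank0 1->1 [HIT]
step 13: bank1 13->13 [HIT]
step 14: bank3 6->2 [CONFLICT]
step 15: bank0 1->1 [HIT]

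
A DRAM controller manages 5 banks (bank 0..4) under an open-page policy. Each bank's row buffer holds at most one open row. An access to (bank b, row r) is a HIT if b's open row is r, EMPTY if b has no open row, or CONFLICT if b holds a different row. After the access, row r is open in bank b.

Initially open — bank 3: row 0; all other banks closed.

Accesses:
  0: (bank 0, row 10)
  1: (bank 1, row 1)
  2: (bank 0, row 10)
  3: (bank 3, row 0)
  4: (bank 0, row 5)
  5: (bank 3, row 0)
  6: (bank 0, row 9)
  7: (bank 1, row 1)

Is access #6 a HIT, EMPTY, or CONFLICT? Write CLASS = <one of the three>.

step 0: bank0 None->10 [EMPTY]
step 1: bank1 None->1 [EMPTY]
step 2: bank0 10->10 [HIT]
step 3: bank3 0->0 [HIT]
step 4: bank0 10->5 [CONFLICT]
step 5: bank3 0->0 [HIT]
step 6: bank0 5->9 [CONFLICT]
step 7: bank1 1->1 [HIT]

CLASS = CONFLICT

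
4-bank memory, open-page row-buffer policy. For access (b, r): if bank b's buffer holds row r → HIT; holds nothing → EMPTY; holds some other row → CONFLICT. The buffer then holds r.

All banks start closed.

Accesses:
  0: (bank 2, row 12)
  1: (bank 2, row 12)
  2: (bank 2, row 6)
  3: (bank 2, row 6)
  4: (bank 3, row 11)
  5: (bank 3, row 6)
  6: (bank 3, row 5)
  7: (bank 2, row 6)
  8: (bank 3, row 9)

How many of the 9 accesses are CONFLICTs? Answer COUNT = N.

COUNT = 4

  [0] b2 r12: no row ⇒ E
  [1] b2 r12: had r12 ⇒ H
  [2] b2 r6: had r12 ⇒ C
  [3] b2 r6: had r6 ⇒ H
  [4] b3 r11: no row ⇒ E
  [5] b3 r6: had r11 ⇒ C
  [6] b3 r5: had r6 ⇒ C
  [7] b2 r6: had r6 ⇒ H
  [8] b3 r9: had r5 ⇒ C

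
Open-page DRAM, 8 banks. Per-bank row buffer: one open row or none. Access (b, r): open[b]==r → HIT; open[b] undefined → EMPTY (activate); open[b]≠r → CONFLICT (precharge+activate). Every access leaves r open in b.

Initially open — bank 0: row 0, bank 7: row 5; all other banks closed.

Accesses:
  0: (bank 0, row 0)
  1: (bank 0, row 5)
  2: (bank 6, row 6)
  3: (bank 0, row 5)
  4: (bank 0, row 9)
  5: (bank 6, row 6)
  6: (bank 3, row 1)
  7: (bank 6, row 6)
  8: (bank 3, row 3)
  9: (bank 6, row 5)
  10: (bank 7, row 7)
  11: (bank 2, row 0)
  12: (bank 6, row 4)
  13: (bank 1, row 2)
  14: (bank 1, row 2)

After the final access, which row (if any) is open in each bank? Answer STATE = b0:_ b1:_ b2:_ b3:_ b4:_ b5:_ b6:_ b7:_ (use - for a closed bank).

step 0: bank0 0->0 [HIT]
step 1: bank0 0->5 [CONFLICT]
step 2: bank6 None->6 [EMPTY]
step 3: bank0 5->5 [HIT]
step 4: bank0 5->9 [CONFLICT]
step 5: bank6 6->6 [HIT]
step 6: bank3 None->1 [EMPTY]
step 7: bank6 6->6 [HIT]
step 8: bank3 1->3 [CONFLICT]
step 9: bank6 6->5 [CONFLICT]
step 10: bank7 5->7 [CONFLICT]
step 11: bank2 None->0 [EMPTY]
step 12: bank6 5->4 [CONFLICT]
step 13: bank1 None->2 [EMPTY]
step 14: bank1 2->2 [HIT]

STATE = b0:9 b1:2 b2:0 b3:3 b4:- b5:- b6:4 b7:7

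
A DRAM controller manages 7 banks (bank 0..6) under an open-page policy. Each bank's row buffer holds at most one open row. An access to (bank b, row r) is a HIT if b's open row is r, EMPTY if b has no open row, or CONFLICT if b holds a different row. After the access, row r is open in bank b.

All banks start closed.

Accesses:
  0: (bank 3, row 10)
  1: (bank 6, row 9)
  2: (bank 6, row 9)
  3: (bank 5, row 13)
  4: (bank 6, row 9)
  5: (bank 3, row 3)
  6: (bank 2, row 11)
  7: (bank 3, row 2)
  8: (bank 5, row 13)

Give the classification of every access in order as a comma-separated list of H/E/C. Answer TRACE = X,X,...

  [0] b3 r10: no row ⇒ E
  [1] b6 r9: no row ⇒ E
  [2] b6 r9: had r9 ⇒ H
  [3] b5 r13: no row ⇒ E
  [4] b6 r9: had r9 ⇒ H
  [5] b3 r3: had r10 ⇒ C
  [6] b2 r11: no row ⇒ E
  [7] b3 r2: had r3 ⇒ C
  [8] b5 r13: had r13 ⇒ H

TRACE = E,E,H,E,H,C,E,C,H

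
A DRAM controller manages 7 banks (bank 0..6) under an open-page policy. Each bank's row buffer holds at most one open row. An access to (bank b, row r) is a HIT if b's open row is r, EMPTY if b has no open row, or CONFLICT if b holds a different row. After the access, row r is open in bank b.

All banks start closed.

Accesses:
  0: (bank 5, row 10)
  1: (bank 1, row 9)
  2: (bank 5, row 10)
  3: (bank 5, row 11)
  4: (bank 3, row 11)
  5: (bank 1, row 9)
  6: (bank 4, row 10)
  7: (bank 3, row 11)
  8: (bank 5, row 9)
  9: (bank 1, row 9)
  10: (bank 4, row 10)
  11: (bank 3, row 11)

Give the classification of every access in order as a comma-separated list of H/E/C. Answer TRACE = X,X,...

step 0: bank5 None->10 [EMPTY]
step 1: bank1 None->9 [EMPTY]
step 2: bank5 10->10 [HIT]
step 3: bank5 10->11 [CONFLICT]
step 4: bank3 None->11 [EMPTY]
step 5: bank1 9->9 [HIT]
step 6: bank4 None->10 [EMPTY]
step 7: bank3 11->11 [HIT]
step 8: bank5 11->9 [CONFLICT]
step 9: bank1 9->9 [HIT]
step 10: bank4 10->10 [HIT]
step 11: bank3 11->11 [HIT]

TRACE = E,E,H,C,E,H,E,H,C,H,H,H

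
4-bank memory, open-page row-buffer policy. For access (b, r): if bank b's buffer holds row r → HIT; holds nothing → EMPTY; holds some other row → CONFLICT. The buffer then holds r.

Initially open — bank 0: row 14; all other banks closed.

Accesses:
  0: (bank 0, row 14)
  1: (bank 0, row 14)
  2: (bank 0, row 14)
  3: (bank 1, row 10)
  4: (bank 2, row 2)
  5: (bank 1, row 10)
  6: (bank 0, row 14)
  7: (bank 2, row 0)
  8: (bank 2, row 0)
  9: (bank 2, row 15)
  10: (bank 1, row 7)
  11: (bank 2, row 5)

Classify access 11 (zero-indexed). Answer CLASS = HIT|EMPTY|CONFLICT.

CLASS = CONFLICT

  [0] b0 r14: had r14 ⇒ H
  [1] b0 r14: had r14 ⇒ H
  [2] b0 r14: had r14 ⇒ H
  [3] b1 r10: no row ⇒ E
  [4] b2 r2: no row ⇒ E
  [5] b1 r10: had r10 ⇒ H
  [6] b0 r14: had r14 ⇒ H
  [7] b2 r0: had r2 ⇒ C
  [8] b2 r0: had r0 ⇒ H
  [9] b2 r15: had r0 ⇒ C
  [10] b1 r7: had r10 ⇒ C
  [11] b2 r5: had r15 ⇒ C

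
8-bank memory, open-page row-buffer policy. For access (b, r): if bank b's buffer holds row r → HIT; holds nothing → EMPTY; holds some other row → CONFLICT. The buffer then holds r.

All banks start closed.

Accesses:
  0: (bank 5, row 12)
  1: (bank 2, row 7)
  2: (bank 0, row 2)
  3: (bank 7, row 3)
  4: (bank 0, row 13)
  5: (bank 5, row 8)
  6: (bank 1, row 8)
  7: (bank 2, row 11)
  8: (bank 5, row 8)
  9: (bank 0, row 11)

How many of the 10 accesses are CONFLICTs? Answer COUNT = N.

COUNT = 4

  [0] b5 r12: no row ⇒ E
  [1] b2 r7: no row ⇒ E
  [2] b0 r2: no row ⇒ E
  [3] b7 r3: no row ⇒ E
  [4] b0 r13: had r2 ⇒ C
  [5] b5 r8: had r12 ⇒ C
  [6] b1 r8: no row ⇒ E
  [7] b2 r11: had r7 ⇒ C
  [8] b5 r8: had r8 ⇒ H
  [9] b0 r11: had r13 ⇒ C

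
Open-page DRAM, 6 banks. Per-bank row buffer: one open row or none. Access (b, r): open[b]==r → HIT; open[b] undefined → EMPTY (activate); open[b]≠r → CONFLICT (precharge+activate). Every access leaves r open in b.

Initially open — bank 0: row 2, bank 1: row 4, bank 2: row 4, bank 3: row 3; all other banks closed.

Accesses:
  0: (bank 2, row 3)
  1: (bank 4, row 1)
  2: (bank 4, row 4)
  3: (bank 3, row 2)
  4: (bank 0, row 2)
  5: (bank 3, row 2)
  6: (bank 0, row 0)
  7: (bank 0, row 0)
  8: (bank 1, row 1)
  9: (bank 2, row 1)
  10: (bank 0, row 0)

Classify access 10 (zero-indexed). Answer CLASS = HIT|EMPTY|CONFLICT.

CLASS = HIT

step 0: bank2 4->3 [CONFLICT]
step 1: bank4 None->1 [EMPTY]
step 2: bank4 1->4 [CONFLICT]
step 3: bank3 3->2 [CONFLICT]
step 4: bank0 2->2 [HIT]
step 5: bank3 2->2 [HIT]
step 6: bank0 2->0 [CONFLICT]
step 7: bank0 0->0 [HIT]
step 8: bank1 4->1 [CONFLICT]
step 9: bank2 3->1 [CONFLICT]
step 10: bank0 0->0 [HIT]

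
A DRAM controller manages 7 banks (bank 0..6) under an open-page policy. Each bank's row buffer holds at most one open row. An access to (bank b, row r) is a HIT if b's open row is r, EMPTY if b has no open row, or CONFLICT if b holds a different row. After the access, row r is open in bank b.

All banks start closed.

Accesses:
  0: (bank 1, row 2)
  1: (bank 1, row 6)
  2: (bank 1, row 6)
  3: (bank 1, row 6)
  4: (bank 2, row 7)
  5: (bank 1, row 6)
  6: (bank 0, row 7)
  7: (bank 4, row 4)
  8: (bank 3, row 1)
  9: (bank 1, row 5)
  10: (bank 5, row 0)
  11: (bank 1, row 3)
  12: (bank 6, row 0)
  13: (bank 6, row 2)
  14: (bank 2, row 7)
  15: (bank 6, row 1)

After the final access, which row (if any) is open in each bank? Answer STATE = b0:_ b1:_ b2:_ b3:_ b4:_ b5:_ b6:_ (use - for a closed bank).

STATE = b0:7 b1:3 b2:7 b3:1 b4:4 b5:0 b6:1

  [0] b1 r2: no row ⇒ E
  [1] b1 r6: had r2 ⇒ C
  [2] b1 r6: had r6 ⇒ H
  [3] b1 r6: had r6 ⇒ H
  [4] b2 r7: no row ⇒ E
  [5] b1 r6: had r6 ⇒ H
  [6] b0 r7: no row ⇒ E
  [7] b4 r4: no row ⇒ E
  [8] b3 r1: no row ⇒ E
  [9] b1 r5: had r6 ⇒ C
  [10] b5 r0: no row ⇒ E
  [11] b1 r3: had r5 ⇒ C
  [12] b6 r0: no row ⇒ E
  [13] b6 r2: had r0 ⇒ C
  [14] b2 r7: had r7 ⇒ H
  [15] b6 r1: had r2 ⇒ C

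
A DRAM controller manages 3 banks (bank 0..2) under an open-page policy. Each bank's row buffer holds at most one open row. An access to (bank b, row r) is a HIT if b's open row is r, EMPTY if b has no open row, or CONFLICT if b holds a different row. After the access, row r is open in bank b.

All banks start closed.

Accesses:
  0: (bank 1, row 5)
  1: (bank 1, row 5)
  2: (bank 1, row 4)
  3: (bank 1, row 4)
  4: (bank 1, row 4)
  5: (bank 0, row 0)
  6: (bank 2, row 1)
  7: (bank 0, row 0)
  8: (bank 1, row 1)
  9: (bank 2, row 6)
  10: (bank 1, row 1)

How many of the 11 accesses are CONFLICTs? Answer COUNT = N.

#0 (1,5) E
#1 (1,5) H  (was 5)
#2 (1,4) C  (was 5)
#3 (1,4) H  (was 4)
#4 (1,4) H  (was 4)
#5 (0,0) E
#6 (2,1) E
#7 (0,0) H  (was 0)
#8 (1,1) C  (was 4)
#9 (2,6) C  (was 1)
#10 (1,1) H  (was 1)

COUNT = 3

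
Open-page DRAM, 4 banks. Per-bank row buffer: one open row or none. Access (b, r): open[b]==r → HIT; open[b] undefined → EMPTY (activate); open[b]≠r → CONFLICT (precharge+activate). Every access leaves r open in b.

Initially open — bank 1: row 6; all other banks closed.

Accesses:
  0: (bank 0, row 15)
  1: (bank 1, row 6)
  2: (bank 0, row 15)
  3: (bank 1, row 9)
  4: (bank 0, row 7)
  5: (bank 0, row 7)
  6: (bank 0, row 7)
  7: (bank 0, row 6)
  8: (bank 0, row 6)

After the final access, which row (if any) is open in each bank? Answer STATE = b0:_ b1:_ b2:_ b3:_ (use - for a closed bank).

STATE = b0:6 b1:9 b2:- b3:-

step 0: bank0 None->15 [EMPTY]
step 1: bank1 6->6 [HIT]
step 2: bank0 15->15 [HIT]
step 3: bank1 6->9 [CONFLICT]
step 4: bank0 15->7 [CONFLICT]
step 5: bank0 7->7 [HIT]
step 6: bank0 7->7 [HIT]
step 7: bank0 7->6 [CONFLICT]
step 8: bank0 6->6 [HIT]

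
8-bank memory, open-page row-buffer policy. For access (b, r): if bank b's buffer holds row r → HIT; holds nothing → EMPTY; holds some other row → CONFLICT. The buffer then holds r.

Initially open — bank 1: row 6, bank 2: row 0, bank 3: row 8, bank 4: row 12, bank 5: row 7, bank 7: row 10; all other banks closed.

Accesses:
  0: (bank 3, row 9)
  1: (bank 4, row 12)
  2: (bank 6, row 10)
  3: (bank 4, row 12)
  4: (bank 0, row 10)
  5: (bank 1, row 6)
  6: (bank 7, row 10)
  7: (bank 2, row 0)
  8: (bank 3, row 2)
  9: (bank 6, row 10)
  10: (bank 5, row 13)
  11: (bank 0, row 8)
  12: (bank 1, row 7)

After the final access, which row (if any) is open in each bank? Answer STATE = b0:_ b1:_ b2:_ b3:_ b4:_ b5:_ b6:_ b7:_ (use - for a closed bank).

STATE = b0:8 b1:7 b2:0 b3:2 b4:12 b5:13 b6:10 b7:10

0: bank 3 row 9 — prev 8 → CONFLICT
1: bank 4 row 12 — prev 12 → HIT
2: bank 6 row 10 — prev None → EMPTY
3: bank 4 row 12 — prev 12 → HIT
4: bank 0 row 10 — prev None → EMPTY
5: bank 1 row 6 — prev 6 → HIT
6: bank 7 row 10 — prev 10 → HIT
7: bank 2 row 0 — prev 0 → HIT
8: bank 3 row 2 — prev 9 → CONFLICT
9: bank 6 row 10 — prev 10 → HIT
10: bank 5 row 13 — prev 7 → CONFLICT
11: bank 0 row 8 — prev 10 → CONFLICT
12: bank 1 row 7 — prev 6 → CONFLICT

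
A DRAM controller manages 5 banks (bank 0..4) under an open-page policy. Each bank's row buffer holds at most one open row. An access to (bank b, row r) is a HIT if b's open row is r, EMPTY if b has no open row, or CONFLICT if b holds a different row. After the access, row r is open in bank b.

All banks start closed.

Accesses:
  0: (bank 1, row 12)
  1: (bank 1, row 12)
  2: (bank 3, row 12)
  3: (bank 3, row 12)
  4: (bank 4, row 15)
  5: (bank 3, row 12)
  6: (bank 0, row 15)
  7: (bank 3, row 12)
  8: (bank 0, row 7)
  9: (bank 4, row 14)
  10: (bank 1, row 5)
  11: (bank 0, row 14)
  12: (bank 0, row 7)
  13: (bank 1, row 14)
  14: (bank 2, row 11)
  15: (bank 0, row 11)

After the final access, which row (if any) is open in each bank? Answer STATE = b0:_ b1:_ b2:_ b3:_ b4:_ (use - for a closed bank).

#0 (1,12) E
#1 (1,12) H  (was 12)
#2 (3,12) E
#3 (3,12) H  (was 12)
#4 (4,15) E
#5 (3,12) H  (was 12)
#6 (0,15) E
#7 (3,12) H  (was 12)
#8 (0,7) C  (was 15)
#9 (4,14) C  (was 15)
#10 (1,5) C  (was 12)
#11 (0,14) C  (was 7)
#12 (0,7) C  (was 14)
#13 (1,14) C  (was 5)
#14 (2,11) E
#15 (0,11) C  (was 7)

STATE = b0:11 b1:14 b2:11 b3:12 b4:14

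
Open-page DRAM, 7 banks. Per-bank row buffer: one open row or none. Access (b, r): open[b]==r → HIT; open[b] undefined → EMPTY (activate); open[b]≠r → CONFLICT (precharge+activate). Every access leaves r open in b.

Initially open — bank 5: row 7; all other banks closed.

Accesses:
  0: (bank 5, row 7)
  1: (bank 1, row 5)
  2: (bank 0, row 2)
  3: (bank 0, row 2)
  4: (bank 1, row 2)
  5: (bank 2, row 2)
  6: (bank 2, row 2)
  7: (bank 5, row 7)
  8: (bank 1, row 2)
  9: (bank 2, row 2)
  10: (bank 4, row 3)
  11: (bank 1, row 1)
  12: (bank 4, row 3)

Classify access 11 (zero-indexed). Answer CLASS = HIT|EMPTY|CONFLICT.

#0 (5,7) H  (was 7)
#1 (1,5) E
#2 (0,2) E
#3 (0,2) H  (was 2)
#4 (1,2) C  (was 5)
#5 (2,2) E
#6 (2,2) H  (was 2)
#7 (5,7) H  (was 7)
#8 (1,2) H  (was 2)
#9 (2,2) H  (was 2)
#10 (4,3) E
#11 (1,1) C  (was 2)
#12 (4,3) H  (was 3)

CLASS = CONFLICT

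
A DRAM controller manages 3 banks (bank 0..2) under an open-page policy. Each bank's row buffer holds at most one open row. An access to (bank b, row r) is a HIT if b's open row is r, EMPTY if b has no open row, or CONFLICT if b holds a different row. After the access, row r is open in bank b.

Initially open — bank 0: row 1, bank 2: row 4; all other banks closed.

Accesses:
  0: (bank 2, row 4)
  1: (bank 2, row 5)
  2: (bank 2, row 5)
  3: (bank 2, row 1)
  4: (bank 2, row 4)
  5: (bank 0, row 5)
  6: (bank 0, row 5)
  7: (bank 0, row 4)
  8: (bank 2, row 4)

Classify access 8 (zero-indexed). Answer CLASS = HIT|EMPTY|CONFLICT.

CLASS = HIT

0: bank 2 row 4 — prev 4 → HIT
1: bank 2 row 5 — prev 4 → CONFLICT
2: bank 2 row 5 — prev 5 → HIT
3: bank 2 row 1 — prev 5 → CONFLICT
4: bank 2 row 4 — prev 1 → CONFLICT
5: bank 0 row 5 — prev 1 → CONFLICT
6: bank 0 row 5 — prev 5 → HIT
7: bank 0 row 4 — prev 5 → CONFLICT
8: bank 2 row 4 — prev 4 → HIT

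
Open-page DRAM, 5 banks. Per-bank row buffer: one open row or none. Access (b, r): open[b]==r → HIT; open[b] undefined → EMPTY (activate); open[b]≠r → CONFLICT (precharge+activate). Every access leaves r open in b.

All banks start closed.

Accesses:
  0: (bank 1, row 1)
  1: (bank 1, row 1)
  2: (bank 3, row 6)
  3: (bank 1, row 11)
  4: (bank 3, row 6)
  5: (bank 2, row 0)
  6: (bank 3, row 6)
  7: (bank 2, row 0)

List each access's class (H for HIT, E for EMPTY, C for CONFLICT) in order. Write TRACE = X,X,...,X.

TRACE = E,H,E,C,H,E,H,H

#0 (1,1) E
#1 (1,1) H  (was 1)
#2 (3,6) E
#3 (1,11) C  (was 1)
#4 (3,6) H  (was 6)
#5 (2,0) E
#6 (3,6) H  (was 6)
#7 (2,0) H  (was 0)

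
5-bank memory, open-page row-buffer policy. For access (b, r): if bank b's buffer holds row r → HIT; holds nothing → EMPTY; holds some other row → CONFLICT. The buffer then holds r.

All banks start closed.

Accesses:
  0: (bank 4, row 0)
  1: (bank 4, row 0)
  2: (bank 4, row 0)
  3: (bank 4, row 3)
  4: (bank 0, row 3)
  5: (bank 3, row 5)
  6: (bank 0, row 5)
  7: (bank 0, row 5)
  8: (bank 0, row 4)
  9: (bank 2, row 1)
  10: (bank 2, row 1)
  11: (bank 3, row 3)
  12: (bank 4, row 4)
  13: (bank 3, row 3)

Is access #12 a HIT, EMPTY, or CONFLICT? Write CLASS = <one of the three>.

CLASS = CONFLICT

0: bank 4 row 0 — prev None → EMPTY
1: bank 4 row 0 — prev 0 → HIT
2: bank 4 row 0 — prev 0 → HIT
3: bank 4 row 3 — prev 0 → CONFLICT
4: bank 0 row 3 — prev None → EMPTY
5: bank 3 row 5 — prev None → EMPTY
6: bank 0 row 5 — prev 3 → CONFLICT
7: bank 0 row 5 — prev 5 → HIT
8: bank 0 row 4 — prev 5 → CONFLICT
9: bank 2 row 1 — prev None → EMPTY
10: bank 2 row 1 — prev 1 → HIT
11: bank 3 row 3 — prev 5 → CONFLICT
12: bank 4 row 4 — prev 3 → CONFLICT
13: bank 3 row 3 — prev 3 → HIT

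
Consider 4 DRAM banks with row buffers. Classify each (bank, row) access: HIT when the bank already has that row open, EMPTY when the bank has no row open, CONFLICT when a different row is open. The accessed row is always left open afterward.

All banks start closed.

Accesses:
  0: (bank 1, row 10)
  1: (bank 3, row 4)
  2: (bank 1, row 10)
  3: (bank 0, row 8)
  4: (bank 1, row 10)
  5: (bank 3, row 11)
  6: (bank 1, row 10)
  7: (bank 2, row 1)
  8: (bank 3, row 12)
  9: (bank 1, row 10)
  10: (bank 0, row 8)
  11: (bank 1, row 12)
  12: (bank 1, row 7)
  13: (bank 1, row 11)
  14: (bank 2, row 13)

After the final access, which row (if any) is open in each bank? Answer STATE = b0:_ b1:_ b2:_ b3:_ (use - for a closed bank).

STATE = b0:8 b1:11 b2:13 b3:12

step 0: bank1 None->10 [EMPTY]
step 1: bank3 None->4 [EMPTY]
step 2: bank1 10->10 [HIT]
step 3: bank0 None->8 [EMPTY]
step 4: bank1 10->10 [HIT]
step 5: bank3 4->11 [CONFLICT]
step 6: bank1 10->10 [HIT]
step 7: bank2 None->1 [EMPTY]
step 8: bank3 11->12 [CONFLICT]
step 9: bank1 10->10 [HIT]
step 10: bank0 8->8 [HIT]
step 11: bank1 10->12 [CONFLICT]
step 12: bank1 12->7 [CONFLICT]
step 13: bank1 7->11 [CONFLICT]
step 14: bank2 1->13 [CONFLICT]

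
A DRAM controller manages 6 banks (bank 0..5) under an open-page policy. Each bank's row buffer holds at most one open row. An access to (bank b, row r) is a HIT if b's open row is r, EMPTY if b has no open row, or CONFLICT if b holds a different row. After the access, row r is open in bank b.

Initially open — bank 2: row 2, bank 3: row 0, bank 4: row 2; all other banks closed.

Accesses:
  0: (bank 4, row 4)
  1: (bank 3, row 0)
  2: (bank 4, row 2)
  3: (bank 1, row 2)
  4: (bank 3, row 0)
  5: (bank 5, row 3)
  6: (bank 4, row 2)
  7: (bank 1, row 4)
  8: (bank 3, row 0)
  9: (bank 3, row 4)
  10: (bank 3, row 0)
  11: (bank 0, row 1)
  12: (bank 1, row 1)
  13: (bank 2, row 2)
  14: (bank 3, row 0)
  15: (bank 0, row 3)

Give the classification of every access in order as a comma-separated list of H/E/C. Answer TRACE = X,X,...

TRACE = C,H,C,E,H,E,H,C,H,C,C,E,C,H,H,C

  [0] b4 r4: had r2 ⇒ C
  [1] b3 r0: had r0 ⇒ H
  [2] b4 r2: had r4 ⇒ C
  [3] b1 r2: no row ⇒ E
  [4] b3 r0: had r0 ⇒ H
  [5] b5 r3: no row ⇒ E
  [6] b4 r2: had r2 ⇒ H
  [7] b1 r4: had r2 ⇒ C
  [8] b3 r0: had r0 ⇒ H
  [9] b3 r4: had r0 ⇒ C
  [10] b3 r0: had r4 ⇒ C
  [11] b0 r1: no row ⇒ E
  [12] b1 r1: had r4 ⇒ C
  [13] b2 r2: had r2 ⇒ H
  [14] b3 r0: had r0 ⇒ H
  [15] b0 r3: had r1 ⇒ C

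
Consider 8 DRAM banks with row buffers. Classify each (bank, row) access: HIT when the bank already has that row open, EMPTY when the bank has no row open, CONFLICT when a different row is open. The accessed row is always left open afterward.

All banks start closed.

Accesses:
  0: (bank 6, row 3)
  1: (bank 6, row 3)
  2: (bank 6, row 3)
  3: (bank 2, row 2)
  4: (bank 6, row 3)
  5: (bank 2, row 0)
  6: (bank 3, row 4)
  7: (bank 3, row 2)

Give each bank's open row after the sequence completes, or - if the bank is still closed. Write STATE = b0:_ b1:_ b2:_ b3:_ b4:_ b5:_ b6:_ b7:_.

step 0: bank6 None->3 [EMPTY]
step 1: bank6 3->3 [HIT]
step 2: bank6 3->3 [HIT]
step 3: bank2 None->2 [EMPTY]
step 4: bank6 3->3 [HIT]
step 5: bank2 2->0 [CONFLICT]
step 6: bank3 None->4 [EMPTY]
step 7: bank3 4->2 [CONFLICT]

STATE = b0:- b1:- b2:0 b3:2 b4:- b5:- b6:3 b7:-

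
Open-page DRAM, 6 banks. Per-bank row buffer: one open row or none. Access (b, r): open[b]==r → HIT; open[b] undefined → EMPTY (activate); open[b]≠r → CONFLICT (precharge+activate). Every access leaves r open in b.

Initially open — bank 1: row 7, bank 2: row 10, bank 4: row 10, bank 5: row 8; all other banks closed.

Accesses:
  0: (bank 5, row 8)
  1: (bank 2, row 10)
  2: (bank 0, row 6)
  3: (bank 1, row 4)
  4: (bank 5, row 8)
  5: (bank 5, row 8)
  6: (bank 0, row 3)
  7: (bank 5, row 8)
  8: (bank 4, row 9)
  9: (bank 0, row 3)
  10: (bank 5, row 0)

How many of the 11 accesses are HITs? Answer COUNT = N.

COUNT = 6

0: bank 5 row 8 — prev 8 → HIT
1: bank 2 row 10 — prev 10 → HIT
2: bank 0 row 6 — prev None → EMPTY
3: bank 1 row 4 — prev 7 → CONFLICT
4: bank 5 row 8 — prev 8 → HIT
5: bank 5 row 8 — prev 8 → HIT
6: bank 0 row 3 — prev 6 → CONFLICT
7: bank 5 row 8 — prev 8 → HIT
8: bank 4 row 9 — prev 10 → CONFLICT
9: bank 0 row 3 — prev 3 → HIT
10: bank 5 row 0 — prev 8 → CONFLICT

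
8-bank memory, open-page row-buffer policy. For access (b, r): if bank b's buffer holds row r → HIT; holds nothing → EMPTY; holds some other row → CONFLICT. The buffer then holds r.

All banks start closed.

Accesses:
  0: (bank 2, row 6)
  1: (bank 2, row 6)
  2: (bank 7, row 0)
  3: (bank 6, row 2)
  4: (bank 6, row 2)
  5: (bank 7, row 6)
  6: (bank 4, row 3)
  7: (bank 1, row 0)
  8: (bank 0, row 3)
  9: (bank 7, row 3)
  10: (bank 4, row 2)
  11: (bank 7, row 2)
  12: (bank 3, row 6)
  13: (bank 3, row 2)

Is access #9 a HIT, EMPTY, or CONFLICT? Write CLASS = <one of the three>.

0: bank 2 row 6 — prev None → EMPTY
1: bank 2 row 6 — prev 6 → HIT
2: bank 7 row 0 — prev None → EMPTY
3: bank 6 row 2 — prev None → EMPTY
4: bank 6 row 2 — prev 2 → HIT
5: bank 7 row 6 — prev 0 → CONFLICT
6: bank 4 row 3 — prev None → EMPTY
7: bank 1 row 0 — prev None → EMPTY
8: bank 0 row 3 — prev None → EMPTY
9: bank 7 row 3 — prev 6 → CONFLICT
10: bank 4 row 2 — prev 3 → CONFLICT
11: bank 7 row 2 — prev 3 → CONFLICT
12: bank 3 row 6 — prev None → EMPTY
13: bank 3 row 2 — prev 6 → CONFLICT

CLASS = CONFLICT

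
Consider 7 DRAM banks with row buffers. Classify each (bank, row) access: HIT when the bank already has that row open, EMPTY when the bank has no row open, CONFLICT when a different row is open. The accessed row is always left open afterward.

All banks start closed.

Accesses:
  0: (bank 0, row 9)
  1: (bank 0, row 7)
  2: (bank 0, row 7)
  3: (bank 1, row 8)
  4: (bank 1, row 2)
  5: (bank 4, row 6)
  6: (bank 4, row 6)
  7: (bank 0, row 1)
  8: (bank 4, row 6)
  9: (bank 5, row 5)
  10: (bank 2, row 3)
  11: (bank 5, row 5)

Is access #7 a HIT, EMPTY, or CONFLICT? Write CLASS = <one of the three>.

CLASS = CONFLICT

0: bank 0 row 9 — prev None → EMPTY
1: bank 0 row 7 — prev 9 → CONFLICT
2: bank 0 row 7 — prev 7 → HIT
3: bank 1 row 8 — prev None → EMPTY
4: bank 1 row 2 — prev 8 → CONFLICT
5: bank 4 row 6 — prev None → EMPTY
6: bank 4 row 6 — prev 6 → HIT
7: bank 0 row 1 — prev 7 → CONFLICT
8: bank 4 row 6 — prev 6 → HIT
9: bank 5 row 5 — prev None → EMPTY
10: bank 2 row 3 — prev None → EMPTY
11: bank 5 row 5 — prev 5 → HIT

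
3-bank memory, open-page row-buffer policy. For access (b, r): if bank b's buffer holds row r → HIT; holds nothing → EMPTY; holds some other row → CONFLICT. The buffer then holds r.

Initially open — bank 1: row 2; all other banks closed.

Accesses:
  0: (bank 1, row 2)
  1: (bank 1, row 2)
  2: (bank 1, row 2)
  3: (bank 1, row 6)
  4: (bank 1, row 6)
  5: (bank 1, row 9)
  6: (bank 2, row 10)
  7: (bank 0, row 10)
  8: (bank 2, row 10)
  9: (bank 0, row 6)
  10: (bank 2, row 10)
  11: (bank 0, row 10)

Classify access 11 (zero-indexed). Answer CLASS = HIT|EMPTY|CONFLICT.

step 0: bank1 2->2 [HIT]
step 1: bank1 2->2 [HIT]
step 2: bank1 2->2 [HIT]
step 3: bank1 2->6 [CONFLICT]
step 4: bank1 6->6 [HIT]
step 5: bank1 6->9 [CONFLICT]
step 6: bank2 None->10 [EMPTY]
step 7: bank0 None->10 [EMPTY]
step 8: bank2 10->10 [HIT]
step 9: bank0 10->6 [CONFLICT]
step 10: bank2 10->10 [HIT]
step 11: bank0 6->10 [CONFLICT]

CLASS = CONFLICT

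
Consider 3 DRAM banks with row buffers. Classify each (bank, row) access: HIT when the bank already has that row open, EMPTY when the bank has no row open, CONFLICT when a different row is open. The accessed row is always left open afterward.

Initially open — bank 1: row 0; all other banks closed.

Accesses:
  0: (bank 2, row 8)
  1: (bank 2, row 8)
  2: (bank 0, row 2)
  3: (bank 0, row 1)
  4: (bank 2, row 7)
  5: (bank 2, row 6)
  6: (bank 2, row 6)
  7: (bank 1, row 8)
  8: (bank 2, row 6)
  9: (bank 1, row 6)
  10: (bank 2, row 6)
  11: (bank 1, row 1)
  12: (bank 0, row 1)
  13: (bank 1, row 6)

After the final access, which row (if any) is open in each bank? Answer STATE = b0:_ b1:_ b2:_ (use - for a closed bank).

  [0] b2 r8: no row ⇒ E
  [1] b2 r8: had r8 ⇒ H
  [2] b0 r2: no row ⇒ E
  [3] b0 r1: had r2 ⇒ C
  [4] b2 r7: had r8 ⇒ C
  [5] b2 r6: had r7 ⇒ C
  [6] b2 r6: had r6 ⇒ H
  [7] b1 r8: had r0 ⇒ C
  [8] b2 r6: had r6 ⇒ H
  [9] b1 r6: had r8 ⇒ C
  [10] b2 r6: had r6 ⇒ H
  [11] b1 r1: had r6 ⇒ C
  [12] b0 r1: had r1 ⇒ H
  [13] b1 r6: had r1 ⇒ C

STATE = b0:1 b1:6 b2:6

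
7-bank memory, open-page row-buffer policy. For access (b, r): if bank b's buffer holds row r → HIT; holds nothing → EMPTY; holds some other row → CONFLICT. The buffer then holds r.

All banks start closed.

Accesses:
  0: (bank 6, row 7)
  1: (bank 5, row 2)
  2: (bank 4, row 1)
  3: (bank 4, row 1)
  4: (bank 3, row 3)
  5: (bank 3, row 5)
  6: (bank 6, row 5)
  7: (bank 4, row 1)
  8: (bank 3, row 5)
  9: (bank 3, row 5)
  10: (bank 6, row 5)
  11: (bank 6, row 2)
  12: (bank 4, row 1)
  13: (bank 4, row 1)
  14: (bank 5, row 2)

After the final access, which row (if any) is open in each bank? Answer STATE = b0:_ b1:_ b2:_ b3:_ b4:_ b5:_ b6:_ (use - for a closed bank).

STATE = b0:- b1:- b2:- b3:5 b4:1 b5:2 b6:2

0: bank 6 row 7 — prev None → EMPTY
1: bank 5 row 2 — prev None → EMPTY
2: bank 4 row 1 — prev None → EMPTY
3: bank 4 row 1 — prev 1 → HIT
4: bank 3 row 3 — prev None → EMPTY
5: bank 3 row 5 — prev 3 → CONFLICT
6: bank 6 row 5 — prev 7 → CONFLICT
7: bank 4 row 1 — prev 1 → HIT
8: bank 3 row 5 — prev 5 → HIT
9: bank 3 row 5 — prev 5 → HIT
10: bank 6 row 5 — prev 5 → HIT
11: bank 6 row 2 — prev 5 → CONFLICT
12: bank 4 row 1 — prev 1 → HIT
13: bank 4 row 1 — prev 1 → HIT
14: bank 5 row 2 — prev 2 → HIT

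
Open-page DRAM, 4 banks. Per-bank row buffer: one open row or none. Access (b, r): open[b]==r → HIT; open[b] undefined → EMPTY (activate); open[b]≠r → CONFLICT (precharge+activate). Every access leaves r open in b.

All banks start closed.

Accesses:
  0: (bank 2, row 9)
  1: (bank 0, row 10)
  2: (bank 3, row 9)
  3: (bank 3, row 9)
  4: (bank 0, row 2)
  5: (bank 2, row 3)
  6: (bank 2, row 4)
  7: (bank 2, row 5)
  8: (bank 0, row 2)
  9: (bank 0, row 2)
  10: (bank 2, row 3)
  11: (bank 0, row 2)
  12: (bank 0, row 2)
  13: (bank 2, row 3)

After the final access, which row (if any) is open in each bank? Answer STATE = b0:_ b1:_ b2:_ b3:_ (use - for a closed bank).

STATE = b0:2 b1:- b2:3 b3:9

#0 (2,9) E
#1 (0,10) E
#2 (3,9) E
#3 (3,9) H  (was 9)
#4 (0,2) C  (was 10)
#5 (2,3) C  (was 9)
#6 (2,4) C  (was 3)
#7 (2,5) C  (was 4)
#8 (0,2) H  (was 2)
#9 (0,2) H  (was 2)
#10 (2,3) C  (was 5)
#11 (0,2) H  (was 2)
#12 (0,2) H  (was 2)
#13 (2,3) H  (was 3)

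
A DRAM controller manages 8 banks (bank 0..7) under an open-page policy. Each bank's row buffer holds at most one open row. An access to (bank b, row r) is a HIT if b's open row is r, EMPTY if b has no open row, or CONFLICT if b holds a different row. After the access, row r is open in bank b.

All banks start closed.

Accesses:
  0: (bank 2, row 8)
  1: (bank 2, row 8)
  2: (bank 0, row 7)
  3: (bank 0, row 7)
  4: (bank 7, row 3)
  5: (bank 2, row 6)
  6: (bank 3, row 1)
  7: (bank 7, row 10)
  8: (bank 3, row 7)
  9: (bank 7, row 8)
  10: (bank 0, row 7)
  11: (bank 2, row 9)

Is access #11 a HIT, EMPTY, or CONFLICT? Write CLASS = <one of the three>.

CLASS = CONFLICT

step 0: bank2 None->8 [EMPTY]
step 1: bank2 8->8 [HIT]
step 2: bank0 None->7 [EMPTY]
step 3: bank0 7->7 [HIT]
step 4: bank7 None->3 [EMPTY]
step 5: bank2 8->6 [CONFLICT]
step 6: bank3 None->1 [EMPTY]
step 7: bank7 3->10 [CONFLICT]
step 8: bank3 1->7 [CONFLICT]
step 9: bank7 10->8 [CONFLICT]
step 10: bank0 7->7 [HIT]
step 11: bank2 6->9 [CONFLICT]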